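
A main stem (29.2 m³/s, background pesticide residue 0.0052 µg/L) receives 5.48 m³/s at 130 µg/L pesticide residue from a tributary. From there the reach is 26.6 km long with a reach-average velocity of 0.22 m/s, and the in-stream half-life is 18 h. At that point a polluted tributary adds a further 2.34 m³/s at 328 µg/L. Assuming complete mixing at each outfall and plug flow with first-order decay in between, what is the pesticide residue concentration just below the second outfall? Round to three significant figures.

26.0 µg/L

Conservation of mass: C = (29.20·0.005200 + 5.480·130.0) / 34.68 = 712.6/34.68 = 20.55 µg/L; combined flow 34.68 m³/s.
Travel time t = 26.6·1000 / 0.22 = 120900 s = 33.59 h.
Half-life 18 h → k = ln 2 / 18 = 0.03851 h⁻¹ = 0.9242 d⁻¹.
Applying C = C₀e^(−kt): 20.55 × 0.2744 = 5.637 µg/L.
At the second outfall, C = (34.68·5.637 + 2.340·328.0) / (34.68 + 2.340) = 26.01 µg/L.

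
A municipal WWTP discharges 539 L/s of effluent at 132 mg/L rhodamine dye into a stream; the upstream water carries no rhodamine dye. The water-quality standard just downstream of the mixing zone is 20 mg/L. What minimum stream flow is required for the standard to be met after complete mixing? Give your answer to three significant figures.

3020 L/s

Set C_mix = 20: (Q·0 + 539.0·132.0) / (Q + 539.0) = 20
→ Q = 539.0·(132.0 − 20)/(20 − 0) = 3018 L/s.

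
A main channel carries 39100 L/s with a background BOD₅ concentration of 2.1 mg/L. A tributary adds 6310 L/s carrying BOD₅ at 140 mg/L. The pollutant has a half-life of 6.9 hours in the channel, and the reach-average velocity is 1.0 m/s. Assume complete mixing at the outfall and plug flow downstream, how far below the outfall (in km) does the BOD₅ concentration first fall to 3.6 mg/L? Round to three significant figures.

Conservation of mass: C = (39100·2.100 + 6310·140.0) / 45410 = 965500/45410 = 21.26 mg/L.
Half-life 6.9 h → k = ln 2 / 6.9 = 0.1005 h⁻¹ = 2.411 d⁻¹.
Set 21.26·exp(−k·t) = 3.6 → t = ln(21.26/3.6)/k = 63650 s = 17.68 h.
Distance = v·t = 1.0·63650 = 63650 m = 63.65 km.

63.6 km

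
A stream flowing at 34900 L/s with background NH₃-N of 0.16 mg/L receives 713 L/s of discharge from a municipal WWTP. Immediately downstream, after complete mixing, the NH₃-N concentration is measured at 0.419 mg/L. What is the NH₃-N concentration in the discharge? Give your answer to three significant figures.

Mass balance: 34900·0.1600 + 713.0·Cₑ = 35610·0.4190
→ Cₑ = (35610·0.4190 − 34900·0.1600) / 713.0 = 13.10 mg/L.

13.1 mg/L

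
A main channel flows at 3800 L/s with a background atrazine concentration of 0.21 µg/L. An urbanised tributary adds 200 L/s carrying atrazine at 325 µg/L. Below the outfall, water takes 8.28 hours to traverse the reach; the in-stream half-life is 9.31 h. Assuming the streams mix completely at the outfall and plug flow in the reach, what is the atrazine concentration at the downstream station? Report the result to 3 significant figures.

Conservation of mass: C = (3800·0.2100 + 200.0·325.0) / 4000 = 65800/4000 = 16.45 µg/L.
Half-life 9.31 h → k = ln 2 / 9.31 = 0.07445 h⁻¹ = 1.787 d⁻¹.
First-order decay: C = 16.45·exp(−k·t) = 16.45·0.5399 = 8.880 µg/L.

8.88 µg/L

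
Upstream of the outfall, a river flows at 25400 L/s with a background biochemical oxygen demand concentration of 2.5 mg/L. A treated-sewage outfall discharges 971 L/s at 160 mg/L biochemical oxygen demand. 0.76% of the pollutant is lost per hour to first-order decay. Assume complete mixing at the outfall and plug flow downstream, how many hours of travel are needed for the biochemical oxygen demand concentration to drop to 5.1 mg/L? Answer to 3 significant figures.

Flow-weighted average: C = (25400·2.500 + 971.0·160.0) / 26370 = 218900/26370 = 8.299 mg/L.
0.76%/h lost → k = −ln(1 − 0.0076) = 0.007629 h⁻¹.
8.299·exp(−k·t) = 5.1 → t = ln(8.299/5.1)/k = 229800 s = 63.83 h.

63.8 h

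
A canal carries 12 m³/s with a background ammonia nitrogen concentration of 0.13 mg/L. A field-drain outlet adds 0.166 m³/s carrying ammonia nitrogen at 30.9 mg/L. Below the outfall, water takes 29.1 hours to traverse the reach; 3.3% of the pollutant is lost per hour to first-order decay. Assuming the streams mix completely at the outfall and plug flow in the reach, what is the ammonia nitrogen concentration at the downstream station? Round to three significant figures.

After mixing, C = (12.00·0.1300 + 0.1660·30.90) / 12.17 = 6.689/12.17 = 0.5498 mg/L.
3.3%/h lost → k = −ln(1 − 0.033) = 0.03356 h⁻¹.
Decay over the reach: 0.5498·exp(−kt) = 0.5498·0.3766 = 0.2071 mg/L.

0.207 mg/L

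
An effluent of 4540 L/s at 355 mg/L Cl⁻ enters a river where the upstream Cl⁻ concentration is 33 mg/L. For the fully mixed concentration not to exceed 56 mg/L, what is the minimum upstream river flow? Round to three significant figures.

59000 L/s

Set C_mix = 56: (Q·33.00 + 4540·355.0) / (Q + 4540) = 56
→ Q = 4540·(355.0 − 56)/(56 − 33.00) = 59020 L/s.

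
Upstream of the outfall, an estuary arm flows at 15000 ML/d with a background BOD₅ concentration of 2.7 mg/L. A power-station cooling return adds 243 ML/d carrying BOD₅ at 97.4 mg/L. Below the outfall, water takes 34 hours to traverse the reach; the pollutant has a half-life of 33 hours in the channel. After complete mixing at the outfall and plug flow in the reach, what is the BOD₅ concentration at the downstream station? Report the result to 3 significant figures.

2.06 mg/L

Mass balance: C = (15000·2.700 + 243.0·97.40) / 15240 = 64170/15240 = 4.210 mg/L.
Half-life 33 h → k = ln 2 / 33 = 0.02100 h⁻¹ = 0.5041 d⁻¹.
First-order decay: C = 4.210·exp(−k·t) = 4.210·0.4896 = 2.061 mg/L.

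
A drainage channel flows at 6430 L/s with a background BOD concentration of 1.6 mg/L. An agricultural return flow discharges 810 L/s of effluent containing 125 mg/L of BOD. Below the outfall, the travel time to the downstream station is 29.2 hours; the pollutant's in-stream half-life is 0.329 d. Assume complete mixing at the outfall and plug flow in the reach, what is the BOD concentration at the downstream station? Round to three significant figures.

1.19 mg/L

Mass balance: C = (6430·1.600 + 810.0·125.0) / 7240 = 111500/7240 = 15.41 mg/L.
Half-life 0.329 d → k = ln 2 / 0.329 = 2.107 d⁻¹.
After decay, C = 15.41 × e^(−kt) = 15.41 × 0.07705 = 1.187 mg/L.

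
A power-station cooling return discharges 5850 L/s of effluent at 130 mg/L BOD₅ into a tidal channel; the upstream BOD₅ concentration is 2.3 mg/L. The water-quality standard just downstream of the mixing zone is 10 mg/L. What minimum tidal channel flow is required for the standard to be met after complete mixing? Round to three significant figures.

Set C_mix = 10: (Q·2.300 + 5850·130.0) / (Q + 5850) = 10
→ Q = 5850·(130.0 − 10)/(10 − 2.300) = 91170 L/s.

91200 L/s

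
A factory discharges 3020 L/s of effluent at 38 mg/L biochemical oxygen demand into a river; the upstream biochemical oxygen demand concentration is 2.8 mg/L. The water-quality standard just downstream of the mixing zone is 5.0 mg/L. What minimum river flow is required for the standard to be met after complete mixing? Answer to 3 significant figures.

45300 L/s

Set C_mix = 5.0: (Q·2.800 + 3020·38.00) / (Q + 3020) = 5.0
→ Q = 3020·(38.00 − 5.0)/(5.0 − 2.800) = 45300 L/s.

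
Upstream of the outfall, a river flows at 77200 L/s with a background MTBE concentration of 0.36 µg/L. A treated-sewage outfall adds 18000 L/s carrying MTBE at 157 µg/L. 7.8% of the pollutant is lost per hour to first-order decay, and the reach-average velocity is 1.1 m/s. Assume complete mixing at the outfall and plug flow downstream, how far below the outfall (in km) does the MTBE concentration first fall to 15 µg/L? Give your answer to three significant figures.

33.8 km

Mass balance: C = (77200·0.3600 + 18000·157.0) / 95200 = 2854000/95200 = 29.98 µg/L.
7.8%/h lost → k = −ln(1 − 0.078) = 0.08121 h⁻¹.
Set 29.98·exp(−k·t) = 15 → t = ln(29.98/15)/k = 30690 s = 8.526 h.
Distance = v·t = 1.1·30690 = 33760 m = 33.76 km.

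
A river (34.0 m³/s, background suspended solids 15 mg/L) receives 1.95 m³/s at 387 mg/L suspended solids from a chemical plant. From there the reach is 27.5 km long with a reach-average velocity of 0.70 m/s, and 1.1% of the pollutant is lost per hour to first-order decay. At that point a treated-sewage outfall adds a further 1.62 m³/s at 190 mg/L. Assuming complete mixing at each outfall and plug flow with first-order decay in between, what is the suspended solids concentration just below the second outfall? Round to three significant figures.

38.0 mg/L

Mass balance: C = (34.00·15.00 + 1.950·387.0) / 35.95 = 1265/35.95 = 35.18 mg/L; combined flow 35.95 m³/s.
Travel time t = 27.5·1000 / 0.70 = 39290 s = 10.91 h.
1.1%/h lost → k = −ln(1 − 0.011) = 0.01106 h⁻¹.
Applying C = C₀e^(−kt): 35.18 × 0.8863 = 31.18 mg/L.
Second outfall: C = (35.95·31.18 + 1.620·190.0)/37.57 = 38.03 mg/L.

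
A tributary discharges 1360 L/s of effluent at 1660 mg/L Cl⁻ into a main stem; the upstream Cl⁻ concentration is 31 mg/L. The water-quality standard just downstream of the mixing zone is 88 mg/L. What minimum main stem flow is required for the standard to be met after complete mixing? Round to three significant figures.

Set C_mix = 88: (Q·31.00 + 1360·1660) / (Q + 1360) = 88
→ Q = 1360·(1660 − 88)/(88 − 31.00) = 37510 L/s.

37500 L/s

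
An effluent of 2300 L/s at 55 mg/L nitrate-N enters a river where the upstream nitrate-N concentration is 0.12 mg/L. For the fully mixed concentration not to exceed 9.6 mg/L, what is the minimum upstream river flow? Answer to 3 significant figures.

11000 L/s

Set C_mix = 9.6: (Q·0.1200 + 2300·55.00) / (Q + 2300) = 9.6
→ Q = 2300·(55.00 − 9.6)/(9.6 − 0.1200) = 11010 L/s.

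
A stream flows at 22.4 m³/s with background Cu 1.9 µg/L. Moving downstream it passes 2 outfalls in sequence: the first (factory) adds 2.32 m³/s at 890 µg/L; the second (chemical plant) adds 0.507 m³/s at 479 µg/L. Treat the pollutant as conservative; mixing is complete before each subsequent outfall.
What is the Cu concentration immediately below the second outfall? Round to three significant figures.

Below outfall 1: Q → 24.72 m³/s, C = (22.40·1.900 + 2.320·890.0)/24.72 = 85.25 µg/L.
Below outfall 2: Q → 25.23 m³/s, C = (24.72·85.25 + 0.5070·479.0)/25.23 = 93.16 µg/L.

93.2 µg/L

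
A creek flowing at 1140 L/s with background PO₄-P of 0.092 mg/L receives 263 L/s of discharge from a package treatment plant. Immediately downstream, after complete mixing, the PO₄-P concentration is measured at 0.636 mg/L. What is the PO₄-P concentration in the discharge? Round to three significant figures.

Mass balance: 1140·0.09200 + 263.0·Cₑ = 1403·0.6360
→ Cₑ = (1403·0.6360 − 1140·0.09200) / 263.0 = 2.994 mg/L.

2.99 mg/L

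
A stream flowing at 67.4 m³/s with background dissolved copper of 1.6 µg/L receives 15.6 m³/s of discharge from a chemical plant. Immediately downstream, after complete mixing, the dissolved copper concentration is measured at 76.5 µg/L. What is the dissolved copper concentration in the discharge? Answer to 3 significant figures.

400 µg/L

Mass balance: 67.40·1.600 + 15.60·Cₑ = 83.00·76.50
→ Cₑ = (83.00·76.50 − 67.40·1.600) / 15.60 = 400.1 µg/L.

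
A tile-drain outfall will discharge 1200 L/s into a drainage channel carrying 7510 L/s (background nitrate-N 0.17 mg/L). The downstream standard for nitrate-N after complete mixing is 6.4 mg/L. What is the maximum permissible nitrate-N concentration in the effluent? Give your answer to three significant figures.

45.4 mg/L

At the limit, (Qr·Cr + Qe·Cₑ)/(Qr + Qe) = 6.4:
Cₑ = (8710·6.4 − 7510·0.1700) / 1200 = 45.39 mg/L.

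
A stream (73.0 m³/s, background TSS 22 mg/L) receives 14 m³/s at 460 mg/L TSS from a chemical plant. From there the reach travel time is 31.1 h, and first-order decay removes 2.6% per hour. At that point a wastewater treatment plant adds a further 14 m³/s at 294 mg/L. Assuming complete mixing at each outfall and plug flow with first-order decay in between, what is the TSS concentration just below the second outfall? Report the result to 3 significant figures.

Flow-weighted average: C = (73.00·22.00 + 14.00·460.0) / 87.00 = 8046/87.00 = 92.48 mg/L; combined flow 87.00 m³/s.
2.6%/h lost → k = −ln(1 − 0.026) = 0.02634 h⁻¹.
First-order decay: C = 92.48·exp(−k·t) = 92.48·0.4407 = 40.76 mg/L.
At the second outfall, C = (87.00·40.76 + 14.00·294.0) / (87.00 + 14.00) = 75.86 mg/L.

75.9 mg/L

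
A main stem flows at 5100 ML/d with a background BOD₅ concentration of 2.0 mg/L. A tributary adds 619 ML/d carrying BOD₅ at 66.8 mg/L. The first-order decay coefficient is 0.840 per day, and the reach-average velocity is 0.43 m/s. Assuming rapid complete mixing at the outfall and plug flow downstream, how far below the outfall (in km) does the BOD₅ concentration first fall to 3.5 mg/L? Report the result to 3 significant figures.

41.8 km

After mixing, C = (5100·2.000 + 619.0·66.80) / 5719 = 51550/5719 = 9.014 mg/L.
Set 9.014·exp(−k·t) = 3.5 → t = ln(9.014/3.5)/k = 97300 s = 27.03 h.
Distance = v·t = 0.43·97300 = 41840 m = 41.84 km.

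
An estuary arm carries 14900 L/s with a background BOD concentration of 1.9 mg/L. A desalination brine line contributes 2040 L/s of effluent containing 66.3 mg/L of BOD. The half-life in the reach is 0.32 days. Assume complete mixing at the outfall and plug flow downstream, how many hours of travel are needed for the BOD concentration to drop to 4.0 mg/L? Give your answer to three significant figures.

Conservation of mass: C = (14900·1.900 + 2040·66.30) / 16940 = 163600/16940 = 9.655 mg/L.
Half-life 0.32 d → k = ln 2 / 0.32 = 2.166 d⁻¹.
9.655·exp(−k·t) = 4.0 → t = ln(9.655/4.0)/k = 35150 s = 9.764 h.

9.76 h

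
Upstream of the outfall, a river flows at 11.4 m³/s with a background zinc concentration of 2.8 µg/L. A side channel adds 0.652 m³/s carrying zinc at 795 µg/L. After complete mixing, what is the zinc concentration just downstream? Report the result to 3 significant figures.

45.7 µg/L

Conservation of mass: C = (11.40·2.800 + 0.6520·795.0) / 12.05 = 550.3/12.05 = 45.66 µg/L.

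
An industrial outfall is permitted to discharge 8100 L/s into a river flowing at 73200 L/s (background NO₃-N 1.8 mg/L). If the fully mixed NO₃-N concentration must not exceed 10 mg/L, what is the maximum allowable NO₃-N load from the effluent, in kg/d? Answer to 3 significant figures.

Mass balance at the limit: 73200·1.800 + 8100·Cₑ = 81300·10 → Cₑ = 84.10 mg/L.
8100 L/s = 8.100 m³/s. Load = 8.100 m³/s × 84.10 g/m³ × 86 400 s/d = 58860 kg/d.

58900 kg/d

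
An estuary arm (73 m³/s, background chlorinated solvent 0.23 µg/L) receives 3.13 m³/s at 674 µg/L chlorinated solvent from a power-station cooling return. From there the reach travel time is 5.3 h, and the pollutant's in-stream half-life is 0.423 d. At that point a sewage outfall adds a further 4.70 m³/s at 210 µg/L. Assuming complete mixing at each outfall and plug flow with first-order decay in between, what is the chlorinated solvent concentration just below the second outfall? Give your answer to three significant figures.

30.5 µg/L

Flow-weighted average: C = (73.00·0.2300 + 3.130·674.0) / 76.13 = 2126/76.13 = 27.93 µg/L; combined flow 76.13 m³/s.
Half-life 0.423 d → k = ln 2 / 0.423 = 1.639 d⁻¹.
Applying C = C₀e^(−kt): 27.93 × 0.6964 = 19.45 µg/L.
Second outfall: C = (76.13·19.45 + 4.700·210.0)/80.83 = 30.53 µg/L.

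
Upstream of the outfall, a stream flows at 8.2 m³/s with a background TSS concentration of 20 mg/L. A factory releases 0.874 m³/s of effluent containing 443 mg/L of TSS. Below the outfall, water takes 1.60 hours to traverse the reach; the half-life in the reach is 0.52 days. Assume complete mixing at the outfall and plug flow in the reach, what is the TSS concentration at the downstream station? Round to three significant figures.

Flow-weighted average: C = (8.200·20.00 + 0.8740·443.0) / 9.074 = 551.2/9.074 = 60.74 mg/L.
Half-life 0.52 d → k = ln 2 / 0.52 = 1.333 d⁻¹.
After decay, C = 60.74 × e^(−kt) = 60.74 × 0.9150 = 55.58 mg/L.

55.6 mg/L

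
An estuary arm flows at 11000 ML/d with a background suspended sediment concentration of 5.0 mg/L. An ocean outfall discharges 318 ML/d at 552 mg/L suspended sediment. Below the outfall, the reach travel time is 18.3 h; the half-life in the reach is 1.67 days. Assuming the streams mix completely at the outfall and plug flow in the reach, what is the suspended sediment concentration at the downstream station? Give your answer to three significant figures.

Mixed concentration C = ΣQC/ΣQ = (11000·5.000 + 318.0·552.0) / 11320 = 230500/11320 = 20.37 mg/L.
Half-life 1.67 d → k = ln 2 / 1.67 = 0.4151 d⁻¹.
First-order decay: C = 20.37·exp(−k·t) = 20.37·0.7287 = 14.84 mg/L.

14.8 mg/L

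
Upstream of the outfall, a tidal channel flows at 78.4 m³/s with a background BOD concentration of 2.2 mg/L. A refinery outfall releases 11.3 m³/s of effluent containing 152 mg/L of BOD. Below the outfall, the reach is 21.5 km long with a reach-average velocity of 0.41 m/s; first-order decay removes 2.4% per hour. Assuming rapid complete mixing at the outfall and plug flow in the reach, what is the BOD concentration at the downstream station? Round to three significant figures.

Flow-weighted average: C = (78.40·2.200 + 11.30·152.0) / 89.70 = 1890/89.70 = 21.07 mg/L.
Travel time t = 21.5·1000 / 0.41 = 52440 s = 14.57 h.
2.4%/h lost → k = −ln(1 − 0.024) = 0.02429 h⁻¹.
First-order decay: C = 21.07·exp(−k·t) = 21.07·0.7020 = 14.79 mg/L.

14.8 mg/L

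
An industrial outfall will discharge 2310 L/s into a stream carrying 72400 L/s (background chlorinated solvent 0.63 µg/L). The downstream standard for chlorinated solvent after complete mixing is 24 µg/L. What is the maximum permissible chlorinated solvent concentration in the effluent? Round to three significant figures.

At the limit, (Qr·Cr + Qe·Cₑ)/(Qr + Qe) = 24:
Cₑ = (74710·24 − 72400·0.6300) / 2310 = 756.5 µg/L.

756 µg/L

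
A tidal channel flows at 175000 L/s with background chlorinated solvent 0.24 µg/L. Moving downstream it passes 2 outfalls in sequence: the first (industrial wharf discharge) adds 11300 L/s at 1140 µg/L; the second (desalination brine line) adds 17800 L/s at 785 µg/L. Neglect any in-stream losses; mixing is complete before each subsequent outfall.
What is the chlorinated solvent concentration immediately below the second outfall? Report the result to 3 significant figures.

132 µg/L

Below outfall 1: Q → 186300 L/s, C = (175000·0.2400 + 11300·1140)/186300 = 69.37 µg/L.
Below outfall 2: Q → 204100 L/s, C = (186300·69.37 + 17800·785.0)/204100 = 131.8 µg/L.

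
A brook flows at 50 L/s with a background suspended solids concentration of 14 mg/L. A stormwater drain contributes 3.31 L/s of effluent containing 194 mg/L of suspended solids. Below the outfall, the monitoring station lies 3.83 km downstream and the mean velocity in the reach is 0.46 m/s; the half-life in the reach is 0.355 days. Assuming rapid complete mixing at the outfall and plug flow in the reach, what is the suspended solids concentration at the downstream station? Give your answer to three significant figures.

Conservation of mass: C = (50.00·14.00 + 3.310·194.0) / 53.31 = 1342/53.31 = 25.18 mg/L.
Travel time t = 3.83·1000 / 0.46 = 8326 s = 2.313 h.
Half-life 0.355 d → k = ln 2 / 0.355 = 1.953 d⁻¹.
Decay over the reach: 25.18·exp(−kt) = 25.18·0.8285 = 20.86 mg/L.

20.9 mg/L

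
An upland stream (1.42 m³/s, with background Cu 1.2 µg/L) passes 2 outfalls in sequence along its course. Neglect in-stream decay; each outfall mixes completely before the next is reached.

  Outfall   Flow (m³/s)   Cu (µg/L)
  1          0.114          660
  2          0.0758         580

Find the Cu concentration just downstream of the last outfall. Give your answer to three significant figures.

75.1 µg/L

Below outfall 1: Q → 1.534 m³/s, C = (1.420·1.200 + 0.1140·660.0)/1.534 = 50.16 µg/L.
Below outfall 2: Q → 1.610 m³/s, C = (1.534·50.16 + 0.07580·580.0)/1.610 = 75.11 µg/L.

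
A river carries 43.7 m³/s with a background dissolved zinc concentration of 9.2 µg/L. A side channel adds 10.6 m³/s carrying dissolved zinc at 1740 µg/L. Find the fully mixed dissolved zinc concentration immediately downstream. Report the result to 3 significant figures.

347 µg/L

Flow-weighted average: C = (43.70·9.200 + 10.60·1740) / 54.30 = 18850/54.30 = 347.1 µg/L.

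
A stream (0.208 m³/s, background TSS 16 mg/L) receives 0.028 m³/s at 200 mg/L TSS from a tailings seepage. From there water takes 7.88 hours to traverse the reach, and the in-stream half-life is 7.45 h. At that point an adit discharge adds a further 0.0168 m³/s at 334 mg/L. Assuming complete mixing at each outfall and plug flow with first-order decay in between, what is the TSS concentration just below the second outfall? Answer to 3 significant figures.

Mass balance: C = (0.2080·16.00 + 0.02800·200.0) / 0.2360 = 8.928/0.2360 = 37.83 mg/L; combined flow 0.2360 m³/s.
Half-life 7.45 h → k = ln 2 / 7.45 = 0.09304 h⁻¹ = 2.233 d⁻¹.
First-order decay: C = 37.83·exp(−k·t) = 37.83·0.4804 = 18.17 mg/L.
At the second outfall, C = (0.2360·18.17 + 0.01680·334.0) / (0.2360 + 0.01680) = 39.16 mg/L.

39.2 mg/L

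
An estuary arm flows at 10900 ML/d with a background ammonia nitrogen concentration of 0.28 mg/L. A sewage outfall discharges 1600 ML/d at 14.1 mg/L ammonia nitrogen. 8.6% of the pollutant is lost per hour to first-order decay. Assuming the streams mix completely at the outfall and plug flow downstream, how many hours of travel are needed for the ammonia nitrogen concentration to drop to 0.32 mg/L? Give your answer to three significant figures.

Mixed concentration C = ΣQC/ΣQ = (10900·0.2800 + 1600·14.10) / 12500 = 25610/12500 = 2.049 mg/L.
8.6%/h lost → k = −ln(1 − 0.086) = 0.08992 h⁻¹.
2.049·exp(−k·t) = 0.32 → t = ln(2.049/0.32)/k = 74330 s = 20.65 h.

20.6 h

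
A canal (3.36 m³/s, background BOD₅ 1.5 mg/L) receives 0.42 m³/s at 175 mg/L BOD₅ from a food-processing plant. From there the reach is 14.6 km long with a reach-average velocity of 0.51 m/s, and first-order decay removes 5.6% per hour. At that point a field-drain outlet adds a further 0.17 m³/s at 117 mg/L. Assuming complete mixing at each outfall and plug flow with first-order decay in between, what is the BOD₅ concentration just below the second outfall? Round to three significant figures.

17.6 mg/L

Mixed concentration C = ΣQC/ΣQ = (3.360·1.500 + 0.4200·175.0) / 3.780 = 78.54/3.780 = 20.78 mg/L; combined flow 3.780 m³/s.
Travel time t = 14.6·1000 / 0.51 = 28630 s = 7.952 h.
5.6%/h lost → k = −ln(1 − 0.056) = 0.05763 h⁻¹.
Applying C = C₀e^(−kt): 20.78 × 0.6324 = 13.14 mg/L.
At the second outfall, C = (3.780·13.14 + 0.1700·117.0) / (3.780 + 0.1700) = 17.61 mg/L.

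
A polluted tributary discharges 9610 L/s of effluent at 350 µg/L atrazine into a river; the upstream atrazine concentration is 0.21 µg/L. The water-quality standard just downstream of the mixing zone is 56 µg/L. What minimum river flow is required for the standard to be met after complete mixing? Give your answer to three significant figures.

50600 L/s

Set C_mix = 56: (Q·0.2100 + 9610·350.0) / (Q + 9610) = 56
→ Q = 9610·(350.0 − 56)/(56 − 0.2100) = 50640 L/s.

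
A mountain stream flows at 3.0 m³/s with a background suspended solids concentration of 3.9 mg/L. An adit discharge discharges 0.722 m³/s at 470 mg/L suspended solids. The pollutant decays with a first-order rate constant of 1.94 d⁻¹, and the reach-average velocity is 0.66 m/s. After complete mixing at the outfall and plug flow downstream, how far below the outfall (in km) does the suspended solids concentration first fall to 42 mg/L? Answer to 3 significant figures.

23.8 km

After mixing, C = (3.000·3.900 + 0.7220·470.0) / 3.722 = 351.0/3.722 = 94.31 mg/L.
Set 94.31·exp(−k·t) = 42 → t = ln(94.31/42)/k = 36030 s = 10.01 h.
Distance = v·t = 0.66·36030 = 23780 m = 23.78 km.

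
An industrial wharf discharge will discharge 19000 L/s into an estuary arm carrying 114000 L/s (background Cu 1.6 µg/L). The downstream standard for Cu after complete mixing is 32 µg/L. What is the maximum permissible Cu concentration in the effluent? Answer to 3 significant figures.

214 µg/L

At the limit, (Qr·Cr + Qe·Cₑ)/(Qr + Qe) = 32:
Cₑ = (133000·32 − 114000·1.600) / 19000 = 214.4 µg/L.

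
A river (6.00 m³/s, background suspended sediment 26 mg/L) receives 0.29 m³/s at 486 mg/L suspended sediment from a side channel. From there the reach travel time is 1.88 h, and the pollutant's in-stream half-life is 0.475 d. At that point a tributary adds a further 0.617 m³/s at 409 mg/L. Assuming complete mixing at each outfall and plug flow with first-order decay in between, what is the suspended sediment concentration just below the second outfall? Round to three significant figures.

74.9 mg/L

Mass balance: C = (6.000·26.00 + 0.2900·486.0) / 6.290 = 296.9/6.290 = 47.21 mg/L; combined flow 6.290 m³/s.
Half-life 0.475 d → k = ln 2 / 0.475 = 1.459 d⁻¹.
After decay, C = 47.21 × e^(−kt) = 47.21 × 0.8920 = 42.11 mg/L.
At the second outfall, C = (6.290·42.11 + 0.6170·409.0) / (6.290 + 0.6170) = 74.88 mg/L.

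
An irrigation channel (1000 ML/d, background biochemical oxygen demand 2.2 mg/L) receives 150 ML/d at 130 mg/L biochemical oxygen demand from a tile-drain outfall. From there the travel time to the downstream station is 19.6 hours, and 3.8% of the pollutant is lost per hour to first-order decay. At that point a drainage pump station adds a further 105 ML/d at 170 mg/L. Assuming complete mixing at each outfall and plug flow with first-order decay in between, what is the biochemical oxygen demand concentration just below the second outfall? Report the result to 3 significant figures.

Mass balance: C = (1000·2.200 + 150.0·130.0) / 1150 = 21700/1150 = 18.87 mg/L; combined flow 1150 ML/d.
3.8%/h lost → k = −ln(1 − 0.038) = 0.03874 h⁻¹.
After decay, C = 18.87 × e^(−kt) = 18.87 × 0.4680 = 8.831 mg/L.
Second outfall: C = (1150·8.831 + 105.0·170.0)/1255 = 22.31 mg/L.

22.3 mg/L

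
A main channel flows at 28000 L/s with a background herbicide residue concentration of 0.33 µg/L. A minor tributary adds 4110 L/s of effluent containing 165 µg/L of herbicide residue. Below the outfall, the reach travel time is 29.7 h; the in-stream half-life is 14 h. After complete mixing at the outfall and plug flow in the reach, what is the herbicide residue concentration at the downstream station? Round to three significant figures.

4.92 µg/L

Conservation of mass: C = (28000·0.3300 + 4110·165.0) / 32110 = 687400/32110 = 21.41 µg/L.
Half-life 14 h → k = ln 2 / 14 = 0.04951 h⁻¹ = 1.188 d⁻¹.
After decay, C = 21.41 × e^(−kt) = 21.41 × 0.2298 = 4.920 µg/L.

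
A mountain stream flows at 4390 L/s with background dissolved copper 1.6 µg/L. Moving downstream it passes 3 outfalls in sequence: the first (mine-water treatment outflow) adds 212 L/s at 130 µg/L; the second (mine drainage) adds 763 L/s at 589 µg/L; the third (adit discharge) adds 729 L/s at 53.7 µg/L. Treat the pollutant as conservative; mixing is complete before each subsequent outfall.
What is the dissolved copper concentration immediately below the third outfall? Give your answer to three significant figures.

85.8 µg/L

Outfall 1: combined Q = 4602 L/s; C = (4390·1.600 + 212.0·130.0)/4602 = 7.515 µg/L.
Outfall 2: combined Q = 5365 L/s; C = (4602·7.515 + 763.0·589.0)/5365 = 90.21 µg/L.
Outfall 3: combined Q = 6094 L/s; C = (5365·90.21 + 729.0·53.70)/6094 = 85.84 µg/L.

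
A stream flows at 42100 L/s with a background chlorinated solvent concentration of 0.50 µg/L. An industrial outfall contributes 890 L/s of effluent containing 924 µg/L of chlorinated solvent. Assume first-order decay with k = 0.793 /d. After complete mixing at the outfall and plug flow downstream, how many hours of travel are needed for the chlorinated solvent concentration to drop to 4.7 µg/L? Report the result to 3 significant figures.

After mixing, C = (42100·0.5000 + 890.0·924.0) / 42990 = 843400/42990 = 19.62 µg/L.
19.62·exp(−k·t) = 4.7 → t = ln(19.62/4.7)/k = 155700 s = 43.25 h.

43.2 h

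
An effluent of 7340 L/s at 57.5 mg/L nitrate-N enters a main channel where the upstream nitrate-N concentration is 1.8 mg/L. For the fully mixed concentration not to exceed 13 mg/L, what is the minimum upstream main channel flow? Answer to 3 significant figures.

Set C_mix = 13: (Q·1.800 + 7340·57.50) / (Q + 7340) = 13
→ Q = 7340·(57.50 − 13)/(13 − 1.800) = 29160 L/s.

29200 L/s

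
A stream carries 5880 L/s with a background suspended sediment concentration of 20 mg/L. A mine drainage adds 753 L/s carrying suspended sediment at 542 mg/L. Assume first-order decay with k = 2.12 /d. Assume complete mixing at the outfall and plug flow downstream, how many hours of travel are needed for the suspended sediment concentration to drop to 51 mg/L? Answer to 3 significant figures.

Mixed concentration C = ΣQC/ΣQ = (5880·20.00 + 753.0·542.0) / 6633 = 525700/6633 = 79.26 mg/L.
79.26·exp(−k·t) = 51 → t = ln(79.26/51)/k = 17970 s = 4.991 h.

4.99 h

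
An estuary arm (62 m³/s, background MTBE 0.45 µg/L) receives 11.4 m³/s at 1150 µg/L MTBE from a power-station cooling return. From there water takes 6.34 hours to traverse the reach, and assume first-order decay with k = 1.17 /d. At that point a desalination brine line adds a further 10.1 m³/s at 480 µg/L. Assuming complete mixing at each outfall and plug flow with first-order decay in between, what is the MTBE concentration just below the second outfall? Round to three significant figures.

Flow-weighted average: C = (62.00·0.4500 + 11.40·1150) / 73.40 = 13140/73.40 = 179.0 µg/L; combined flow 73.40 m³/s.
After decay, C = 179.0 × e^(−kt) = 179.0 × 0.7341 = 131.4 µg/L.
Second outfall: C = (73.40·131.4 + 10.10·480.0)/83.50 = 173.6 µg/L.

174 µg/L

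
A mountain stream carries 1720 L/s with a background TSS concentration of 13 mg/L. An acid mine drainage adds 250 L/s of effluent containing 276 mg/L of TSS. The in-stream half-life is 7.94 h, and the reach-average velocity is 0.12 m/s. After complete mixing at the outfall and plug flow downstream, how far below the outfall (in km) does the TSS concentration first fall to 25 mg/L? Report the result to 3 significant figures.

Mixed concentration C = ΣQC/ΣQ = (1720·13.00 + 250.0·276.0) / 1970 = 91360/1970 = 46.38 mg/L.
Half-life 7.94 h → k = ln 2 / 7.94 = 0.08730 h⁻¹ = 2.095 d⁻¹.
Set 46.38·exp(−k·t) = 25 → t = ln(46.38/25)/k = 25480 s = 7.078 h.
Distance = v·t = 0.12·25480 = 3058 m = 3.058 km.

3.06 km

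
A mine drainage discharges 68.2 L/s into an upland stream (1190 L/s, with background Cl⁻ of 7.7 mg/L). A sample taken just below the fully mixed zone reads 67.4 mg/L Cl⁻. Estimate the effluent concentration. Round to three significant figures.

1110 mg/L

Mass balance: 1190·7.700 + 68.20·Cₑ = 1258·67.40
→ Cₑ = (1258·67.40 − 1190·7.700) / 68.20 = 1109 mg/L.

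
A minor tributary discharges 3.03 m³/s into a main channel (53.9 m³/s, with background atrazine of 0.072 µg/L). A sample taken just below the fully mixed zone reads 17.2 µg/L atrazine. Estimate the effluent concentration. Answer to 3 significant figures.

Mass balance: 53.90·0.07200 + 3.030·Cₑ = 56.93·17.20
→ Cₑ = (56.93·17.20 − 53.90·0.07200) / 3.030 = 321.9 µg/L.

322 µg/L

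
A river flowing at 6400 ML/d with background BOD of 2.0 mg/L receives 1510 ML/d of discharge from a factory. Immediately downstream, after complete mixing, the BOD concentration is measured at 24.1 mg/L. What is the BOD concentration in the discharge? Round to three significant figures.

118 mg/L

Mass balance: 6400·2.000 + 1510·Cₑ = 7910·24.10
→ Cₑ = (7910·24.10 − 6400·2.000) / 1510 = 117.8 mg/L.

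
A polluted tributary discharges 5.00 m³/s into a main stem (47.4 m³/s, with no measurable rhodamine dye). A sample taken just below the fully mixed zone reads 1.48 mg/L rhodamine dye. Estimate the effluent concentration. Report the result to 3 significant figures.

Mass balance: 47.40·0 + 5.000·Cₑ = 52.40·1.480
→ Cₑ = (52.40·1.480 − 47.40·0) / 5.000 = 15.51 mg/L.

15.5 mg/L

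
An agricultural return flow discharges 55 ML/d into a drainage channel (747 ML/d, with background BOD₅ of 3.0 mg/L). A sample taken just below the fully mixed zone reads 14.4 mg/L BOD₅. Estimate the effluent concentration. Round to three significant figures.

Mass balance: 747.0·3.000 + 55.00·Cₑ = 802.0·14.40
→ Cₑ = (802.0·14.40 − 747.0·3.000) / 55.00 = 169.2 mg/L.

169 mg/L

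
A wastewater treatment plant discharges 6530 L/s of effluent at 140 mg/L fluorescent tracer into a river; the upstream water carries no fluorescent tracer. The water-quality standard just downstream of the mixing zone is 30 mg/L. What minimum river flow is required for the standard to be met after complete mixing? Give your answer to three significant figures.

23900 L/s

Set C_mix = 30: (Q·0 + 6530·140.0) / (Q + 6530) = 30
→ Q = 6530·(140.0 − 30)/(30 − 0) = 23940 L/s.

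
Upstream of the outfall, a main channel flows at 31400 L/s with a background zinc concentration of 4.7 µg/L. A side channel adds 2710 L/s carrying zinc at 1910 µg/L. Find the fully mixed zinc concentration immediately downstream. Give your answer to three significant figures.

Conservation of mass: C = (31400·4.700 + 2710·1910) / 34110 = 5324000/34110 = 156.1 µg/L.

156 µg/L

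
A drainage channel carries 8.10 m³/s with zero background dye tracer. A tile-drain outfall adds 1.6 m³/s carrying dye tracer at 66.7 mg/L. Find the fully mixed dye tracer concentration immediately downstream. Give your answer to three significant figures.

After mixing, C = (8.100·0 + 1.600·66.70) / 9.700 = 106.7/9.700 = 11.00 mg/L.

11.0 mg/L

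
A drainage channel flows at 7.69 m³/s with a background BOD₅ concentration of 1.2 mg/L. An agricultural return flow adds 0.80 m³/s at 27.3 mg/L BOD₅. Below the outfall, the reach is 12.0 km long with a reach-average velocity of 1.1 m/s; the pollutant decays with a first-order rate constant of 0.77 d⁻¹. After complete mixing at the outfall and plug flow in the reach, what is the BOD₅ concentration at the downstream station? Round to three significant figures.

Mixed concentration C = ΣQC/ΣQ = (7.690·1.200 + 0.8000·27.30) / 8.490 = 31.07/8.490 = 3.659 mg/L.
Travel time t = 12.0·1000 / 1.1 = 10910 s = 3.030 h.
Decay over the reach: 3.659·exp(−kt) = 3.659·0.9074 = 3.320 mg/L.

3.32 mg/L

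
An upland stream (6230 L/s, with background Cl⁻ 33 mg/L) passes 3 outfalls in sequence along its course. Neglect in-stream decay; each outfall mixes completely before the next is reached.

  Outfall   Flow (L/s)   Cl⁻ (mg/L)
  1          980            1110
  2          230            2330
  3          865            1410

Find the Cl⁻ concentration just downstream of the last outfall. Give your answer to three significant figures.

Below outfall 1: Q → 7210 L/s, C = (6230·33.00 + 980.0·1110)/7210 = 179.4 mg/L.
Below outfall 2: Q → 7440 L/s, C = (7210·179.4 + 230.0·2330)/7440 = 245.9 mg/L.
Below outfall 3: Q → 8305 L/s, C = (7440·245.9 + 865.0·1410)/8305 = 367.1 mg/L.

367 mg/L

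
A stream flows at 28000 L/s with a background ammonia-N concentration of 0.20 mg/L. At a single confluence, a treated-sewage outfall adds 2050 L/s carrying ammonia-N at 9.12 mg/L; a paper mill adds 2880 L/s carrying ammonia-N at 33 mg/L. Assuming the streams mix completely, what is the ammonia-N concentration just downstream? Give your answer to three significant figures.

3.62 mg/L

Mixed concentration C = ΣQC/ΣQ = (28000·0.2000 + 2050·9.120 + 2880·33.00) / 32930 = 119300/32930 = 3.624 mg/L.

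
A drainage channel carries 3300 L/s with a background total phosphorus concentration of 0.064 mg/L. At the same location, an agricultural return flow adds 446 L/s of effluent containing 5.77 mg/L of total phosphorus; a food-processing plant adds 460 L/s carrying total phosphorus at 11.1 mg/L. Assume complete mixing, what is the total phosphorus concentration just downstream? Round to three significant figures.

Mixed concentration C = ΣQC/ΣQ = (3300·0.06400 + 446.0·5.770 + 460.0·11.10) / 4206 = 7891/4206 = 1.876 mg/L.

1.88 mg/L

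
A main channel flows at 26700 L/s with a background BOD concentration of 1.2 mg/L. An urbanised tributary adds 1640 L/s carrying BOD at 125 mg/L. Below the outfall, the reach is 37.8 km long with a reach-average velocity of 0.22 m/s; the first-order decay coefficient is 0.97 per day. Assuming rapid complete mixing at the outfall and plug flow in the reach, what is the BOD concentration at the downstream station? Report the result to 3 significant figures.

1.22 mg/L

Mixed concentration C = ΣQC/ΣQ = (26700·1.200 + 1640·125.0) / 28340 = 237000/28340 = 8.364 mg/L.
Travel time t = 37.8·1000 / 0.22 = 171800 s = 47.73 h.
After decay, C = 8.364 × e^(−kt) = 8.364 × 0.1453 = 1.215 mg/L.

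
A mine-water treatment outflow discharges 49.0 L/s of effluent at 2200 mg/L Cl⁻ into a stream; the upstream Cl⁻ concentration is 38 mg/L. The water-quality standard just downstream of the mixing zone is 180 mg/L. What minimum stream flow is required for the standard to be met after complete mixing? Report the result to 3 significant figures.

697 L/s

Set C_mix = 180: (Q·38.00 + 49.00·2200) / (Q + 49.00) = 180
→ Q = 49.00·(2200 − 180)/(180 − 38.00) = 697.0 L/s.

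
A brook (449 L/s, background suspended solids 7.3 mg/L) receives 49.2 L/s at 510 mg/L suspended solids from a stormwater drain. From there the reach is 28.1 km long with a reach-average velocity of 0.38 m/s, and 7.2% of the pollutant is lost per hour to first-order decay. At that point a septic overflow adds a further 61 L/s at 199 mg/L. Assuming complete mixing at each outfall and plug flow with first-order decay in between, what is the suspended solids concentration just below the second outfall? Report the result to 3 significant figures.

32.6 mg/L

Conservation of mass: C = (449.0·7.300 + 49.20·510.0) / 498.2 = 28370/498.2 = 56.94 mg/L; combined flow 498.2 L/s.
Travel time t = 28.1·1000 / 0.38 = 73950 s = 20.54 h.
7.2%/h lost → k = −ln(1 − 0.072) = 0.07472 h⁻¹.
Decay over the reach: 56.94·exp(−kt) = 56.94·0.2155 = 12.27 mg/L.
At the second outfall, C = (498.2·12.27 + 61.00·199.0) / (498.2 + 61.00) = 32.64 mg/L.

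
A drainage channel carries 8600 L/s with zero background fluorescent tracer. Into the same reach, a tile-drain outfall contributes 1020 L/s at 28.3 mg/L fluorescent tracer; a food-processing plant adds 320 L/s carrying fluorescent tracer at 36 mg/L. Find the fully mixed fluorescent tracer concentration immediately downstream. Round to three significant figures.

4.06 mg/L

Flow-weighted average: C = (8600·0 + 1020·28.30 + 320.0·36.00) / 9940 = 40390/9940 = 4.063 mg/L.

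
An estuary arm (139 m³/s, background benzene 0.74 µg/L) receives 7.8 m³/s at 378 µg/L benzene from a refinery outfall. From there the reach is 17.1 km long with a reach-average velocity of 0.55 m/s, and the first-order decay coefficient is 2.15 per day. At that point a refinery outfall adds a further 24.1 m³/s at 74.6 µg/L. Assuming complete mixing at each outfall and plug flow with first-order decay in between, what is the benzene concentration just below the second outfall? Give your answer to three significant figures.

Mass balance: C = (139.0·0.7400 + 7.800·378.0) / 146.8 = 3051/146.8 = 20.79 µg/L; combined flow 146.8 m³/s.
Travel time t = 17.1·1000 / 0.55 = 31090 s = 8.636 h.
After decay, C = 20.79 × e^(−kt) = 20.79 × 0.4613 = 9.589 µg/L.
Second outfall: C = (146.8·9.589 + 24.10·74.60)/170.9 = 18.76 µg/L.

18.8 µg/L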